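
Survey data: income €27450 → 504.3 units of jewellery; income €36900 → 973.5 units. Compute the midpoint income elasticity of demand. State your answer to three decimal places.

2.162

ΔQ = 973.5 − 504.3 = 469.2; midpoint Q̄ = (504.3 + 973.5)/2 = 738.9.
ΔI = 36900 − 27450 = 9450; midpoint Ī = (27450 + 36900)/2 = 32175.
η = (ΔQ/Q̄) ÷ (ΔI/Ī) = (469.2/738.9) ÷ (9450/32175) = 2.162.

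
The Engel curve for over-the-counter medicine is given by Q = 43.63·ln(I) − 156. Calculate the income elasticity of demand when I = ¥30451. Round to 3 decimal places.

At I = 30451: Q = 294.431.
dQ/dI = 43.63/I = 0.00143279 at this income.
η = (dQ/dI)·(I/Q) = 0.00143279 × (30451/294.431) = 0.148.

0.148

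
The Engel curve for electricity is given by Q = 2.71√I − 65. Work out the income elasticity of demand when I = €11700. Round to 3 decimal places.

0.642

At I = 11700: Q = 228.131.
dQ/dI = 2.71/(2√I) = 0.012527 at this income.
η = (dQ/dI)·(I/Q) = 0.012527 × (11700/228.131) = 0.642.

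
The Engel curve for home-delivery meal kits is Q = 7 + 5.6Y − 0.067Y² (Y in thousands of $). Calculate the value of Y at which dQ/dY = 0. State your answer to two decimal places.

41.79

dQ/dY = 5.6 − 0.134Y.
The good is inferior where dQ/dY < 0. Setting dQ/dY = 0 gives Y = 5.6 / 0.134 = 41.79.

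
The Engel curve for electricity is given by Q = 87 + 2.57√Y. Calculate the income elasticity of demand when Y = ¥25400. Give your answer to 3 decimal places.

At Y = 25400: Q = 496.591.
dQ/dY = 2.57/(2√Y) = 0.00806281 at this income.
η = (dQ/dY)·(Y/Q) = 0.00806281 × (25400/496.591) = 0.412.

0.412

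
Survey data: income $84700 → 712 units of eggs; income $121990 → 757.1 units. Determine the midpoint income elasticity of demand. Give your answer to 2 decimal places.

ΔQ = 757.1 − 712 = 45.1; midpoint Q̄ = (712 + 757.1)/2 = 734.55.
ΔI = 121990 − 84700 = 37290; midpoint Ī = (84700 + 121990)/2 = 103345.
η = (ΔQ/Q̄) ÷ (ΔI/Ī) = (45.1/734.55) ÷ (37290/103345) = 0.17.

0.17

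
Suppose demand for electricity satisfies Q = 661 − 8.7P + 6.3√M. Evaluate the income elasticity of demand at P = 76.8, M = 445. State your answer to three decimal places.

0.528

At P = 76.8, M = 445: Q = 125.739.
Holding P constant, ∂Q/∂M = 6.3/(2√M) = 0.149324.
η_M = (∂Q/∂M)·(M/Q) = 0.149324 × (445/125.739) = 0.528.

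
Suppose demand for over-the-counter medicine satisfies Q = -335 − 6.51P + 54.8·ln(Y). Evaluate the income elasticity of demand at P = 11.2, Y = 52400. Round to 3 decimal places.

0.292

At P = 11.2, Y = 52400: Q = 187.581.
Holding P constant, ∂Q/∂Y = 54.8/Y = 0.0010458.
η_Y = (∂Q/∂Y)·(Y/Q) = 0.0010458 × (52400/187.581) = 0.292.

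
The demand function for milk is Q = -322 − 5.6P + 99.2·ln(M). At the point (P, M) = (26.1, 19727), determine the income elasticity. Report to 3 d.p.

0.193

At P = 26.1, M = 19727: Q = 512.903.
Holding P constant, ∂Q/∂M = 99.2/M = 0.00502864.
η_M = (∂Q/∂M)·(M/Q) = 0.00502864 × (19727/512.903) = 0.193.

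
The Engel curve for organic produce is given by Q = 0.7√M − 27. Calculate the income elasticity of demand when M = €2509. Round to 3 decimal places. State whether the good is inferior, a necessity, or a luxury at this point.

At M = 2509: Q = 8.063.
dQ/dM = 0.7/(2√M) = 0.00698743 at this income.
η = (dQ/dM)·(M/Q) = 0.00698743 × (2509/8.063) = 2.174.
Since η > 1, the good is a luxury.

2.174 (luxury)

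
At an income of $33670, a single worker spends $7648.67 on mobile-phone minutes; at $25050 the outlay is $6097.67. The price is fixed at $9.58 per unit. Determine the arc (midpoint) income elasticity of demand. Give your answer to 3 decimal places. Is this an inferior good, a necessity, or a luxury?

With a constant price, Q₁ = 7648.67/9.58 = 798.400 and Q₂ = 6097.67/9.58 = 636.500 (equivalently, work directly with expenditure since P cancels).
Midpoint %ΔQ = (6097.67 − 7648.67)/6873.17 = -0.22566; midpoint %ΔI = (25050 − 33670)/29360 = -0.29360.
η = -0.22566 / -0.29360 = 0.769.
0 < η < 1 ⇒ necessity.

0.769 (necessity)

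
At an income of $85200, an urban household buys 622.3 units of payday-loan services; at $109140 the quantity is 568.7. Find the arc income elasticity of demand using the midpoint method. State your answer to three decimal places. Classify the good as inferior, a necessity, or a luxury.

ΔQ = 568.7 − 622.3 = -53.6; midpoint Q̄ = (622.3 + 568.7)/2 = 595.5.
ΔI = 109140 − 85200 = 23940; midpoint Ī = (85200 + 109140)/2 = 97170.
η = (ΔQ/Q̄) ÷ (ΔI/Ī) = (-53.6/595.5) ÷ (23940/97170) = -0.365.
η < 0 ⇒ inferior good.

-0.365 (inferior good)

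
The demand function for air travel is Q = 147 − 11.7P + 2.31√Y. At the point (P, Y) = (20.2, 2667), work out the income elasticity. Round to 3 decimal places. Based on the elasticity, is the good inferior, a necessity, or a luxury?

At P = 20.2, Y = 2667: Q = 29.955.
Holding P constant, ∂Q/∂Y = 2.31/(2√Y) = 0.0223651.
η_Y = (∂Q/∂Y)·(Y/Q) = 0.0223651 × (2667/29.955) = 1.991.
Since η > 1, this is a luxury.

1.991 (luxury)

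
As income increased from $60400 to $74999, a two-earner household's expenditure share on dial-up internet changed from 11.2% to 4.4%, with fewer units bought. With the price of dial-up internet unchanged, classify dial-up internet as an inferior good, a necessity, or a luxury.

Quantity demanded falls as income rises, so η < 0.

inferior good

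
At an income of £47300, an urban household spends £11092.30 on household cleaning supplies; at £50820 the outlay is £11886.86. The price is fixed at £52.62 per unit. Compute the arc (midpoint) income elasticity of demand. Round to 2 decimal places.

With a constant price, Q₁ = 11092.30/52.62 = 210.800 and Q₂ = 11886.86/52.62 = 225.900 (equivalently, work directly with expenditure since P cancels).
Midpoint %ΔQ = (11886.86 − 11092.30)/11489.58 = 0.06915; midpoint %ΔI = (50820 − 47300)/49060 = 0.07175.
η = 0.06915 / 0.07175 = 0.96.

0.96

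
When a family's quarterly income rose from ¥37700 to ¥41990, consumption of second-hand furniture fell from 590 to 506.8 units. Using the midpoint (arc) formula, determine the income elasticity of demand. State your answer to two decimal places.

ΔQ = 506.8 − 590 = -83.2; midpoint Q̄ = (590 + 506.8)/2 = 548.4.
ΔI = 41990 − 37700 = 4290; midpoint Ī = (37700 + 41990)/2 = 39845.
η = (ΔQ/Q̄) ÷ (ΔI/Ī) = (-83.2/548.4) ÷ (4290/39845) = -1.41.

-1.41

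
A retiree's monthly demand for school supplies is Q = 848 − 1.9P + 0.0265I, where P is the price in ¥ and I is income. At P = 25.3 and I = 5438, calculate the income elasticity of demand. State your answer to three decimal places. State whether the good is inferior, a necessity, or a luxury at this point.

0.153 (necessity)

At P = 25.3, I = 5438: Q = 944.037.
Holding P constant, ∂Q/∂I = 0.0265.
η_I = (∂Q/∂I)·(I/Q) = 0.0265 × (5438/944.037) = 0.153.
Since 0 < η < 1, this is a necessity.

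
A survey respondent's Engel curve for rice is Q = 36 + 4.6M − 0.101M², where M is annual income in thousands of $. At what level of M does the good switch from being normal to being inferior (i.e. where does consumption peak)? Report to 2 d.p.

dQ/dM = 4.6 − 0.202M.
The good is inferior where dQ/dM < 0. Setting dQ/dM = 0 gives M = 4.6 / 0.202 = 22.77.

22.77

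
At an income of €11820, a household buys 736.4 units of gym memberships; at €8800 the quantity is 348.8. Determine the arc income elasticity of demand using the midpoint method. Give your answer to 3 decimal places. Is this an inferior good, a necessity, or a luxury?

2.439 (luxury)

ΔQ = 348.8 − 736.4 = -387.6; midpoint Q̄ = (736.4 + 348.8)/2 = 542.6.
ΔI = 8800 − 11820 = -3020; midpoint Ī = (11820 + 8800)/2 = 10310.
η = (ΔQ/Q̄) ÷ (ΔI/Ī) = (-387.6/542.6) ÷ (-3020/10310) = 2.439.
η > 1 ⇒ luxury.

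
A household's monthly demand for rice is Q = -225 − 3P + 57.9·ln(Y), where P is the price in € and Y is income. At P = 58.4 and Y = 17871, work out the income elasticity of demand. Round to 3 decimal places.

0.347

At P = 58.4, Y = 17871: Q = 166.695.
Holding P constant, ∂Q/∂Y = 57.9/Y = 0.00323989.
η_Y = (∂Q/∂Y)·(Y/Q) = 0.00323989 × (17871/166.695) = 0.347.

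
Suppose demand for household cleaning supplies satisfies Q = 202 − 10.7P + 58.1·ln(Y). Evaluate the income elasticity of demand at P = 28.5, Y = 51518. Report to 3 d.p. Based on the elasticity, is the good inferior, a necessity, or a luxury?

0.110 (necessity)

At P = 28.5, Y = 51518: Q = 527.417.
Holding P constant, ∂Q/∂Y = 58.1/Y = 0.00112776.
η_Y = (∂Q/∂Y)·(Y/Q) = 0.00112776 × (51518/527.417) = 0.110.
Since 0 < η < 1, this is a necessity.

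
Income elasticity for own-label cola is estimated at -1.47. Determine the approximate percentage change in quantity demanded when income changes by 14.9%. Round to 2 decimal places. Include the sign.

%ΔQ ≈ η × %ΔI = -1.47 × 14.9% = -21.90%.

-21.90%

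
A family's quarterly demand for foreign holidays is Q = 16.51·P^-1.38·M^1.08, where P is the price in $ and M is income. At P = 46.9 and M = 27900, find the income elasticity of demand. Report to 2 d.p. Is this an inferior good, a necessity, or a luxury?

For a multiplicative demand Q = A·P^α·M^β, the income elasticity is β everywhere.
Here β = 1.08, so η = 1.08.
Since η > 1, this is a luxury.

1.08 (luxury)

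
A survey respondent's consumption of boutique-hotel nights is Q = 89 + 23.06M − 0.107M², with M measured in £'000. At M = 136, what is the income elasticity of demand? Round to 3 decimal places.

-0.660

At M = 136: Q = 1246.0880.
dQ/dM = 23.06 − 0.214M = -6.04400.
η = (dQ/dM)·(M/Q) = -6.04400 × (136/1246.0880) = -0.660.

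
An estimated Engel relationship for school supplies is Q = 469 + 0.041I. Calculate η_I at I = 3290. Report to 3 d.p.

0.223

At I = 3290: Q = 603.890.
dQ/dI = 0.041.
η = (dQ/dI)·(I/Q) = 0.041 × (3290/603.890) = 0.223.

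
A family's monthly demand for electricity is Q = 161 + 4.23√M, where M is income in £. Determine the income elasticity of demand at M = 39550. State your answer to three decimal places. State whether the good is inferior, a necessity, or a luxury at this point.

At M = 39550: Q = 1002.228.
dQ/dM = 4.23/(2√M) = 0.010635 at this income.
η = (dQ/dM)·(M/Q) = 0.010635 × (39550/1002.228) = 0.420.
Since 0 < η < 1, the good is a necessity.

0.420 (necessity)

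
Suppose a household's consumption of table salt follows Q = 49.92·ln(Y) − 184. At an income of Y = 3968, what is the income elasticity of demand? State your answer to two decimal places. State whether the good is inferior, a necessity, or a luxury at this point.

0.22 (necessity)

At Y = 3968: Q = 229.638.
dQ/dY = 49.92/Y = 0.0125806 at this income.
η = (dQ/dY)·(Y/Q) = 0.0125806 × (3968/229.638) = 0.22.
Since 0 < η < 1, the good is a necessity.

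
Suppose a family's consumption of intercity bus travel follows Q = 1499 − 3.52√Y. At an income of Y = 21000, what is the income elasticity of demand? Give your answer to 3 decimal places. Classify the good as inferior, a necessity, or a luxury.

-0.258 (inferior good)

At Y = 21000: Q = 988.904.
dQ/dY = -3.52/(2√Y) = -0.0121452 at this income.
η = (dQ/dY)·(Y/Q) = -0.0121452 × (21000/988.904) = -0.258.
Since η < 0, the good is an inferior good.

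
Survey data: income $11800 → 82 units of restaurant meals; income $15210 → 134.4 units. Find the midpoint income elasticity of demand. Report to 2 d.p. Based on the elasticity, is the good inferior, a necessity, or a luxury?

1.92 (luxury)

ΔQ = 134.4 − 82 = 52.4; midpoint Q̄ = (82 + 134.4)/2 = 108.2.
ΔI = 15210 − 11800 = 3410; midpoint Ī = (11800 + 15210)/2 = 13505.
η = (ΔQ/Q̄) ÷ (ΔI/Ī) = (52.4/108.2) ÷ (3410/13505) = 1.92.
η > 1 ⇒ luxury.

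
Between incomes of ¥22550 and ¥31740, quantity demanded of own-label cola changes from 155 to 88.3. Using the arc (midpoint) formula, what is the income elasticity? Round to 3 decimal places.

-1.620

ΔQ = 88.3 − 155 = -66.7; midpoint Q̄ = (155 + 88.3)/2 = 121.65.
ΔI = 31740 − 22550 = 9190; midpoint Ī = (22550 + 31740)/2 = 27145.
η = (ΔQ/Q̄) ÷ (ΔI/Ī) = (-66.7/121.65) ÷ (9190/27145) = -1.620.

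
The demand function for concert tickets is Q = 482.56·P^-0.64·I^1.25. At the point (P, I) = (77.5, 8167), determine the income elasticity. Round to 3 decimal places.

For a multiplicative demand Q = A·P^α·I^β, the income elasticity is β everywhere.
Here β = 1.25, so η = 1.250.

1.250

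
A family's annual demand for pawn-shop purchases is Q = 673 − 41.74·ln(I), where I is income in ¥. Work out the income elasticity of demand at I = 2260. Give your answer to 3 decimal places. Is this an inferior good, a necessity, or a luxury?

-0.119 (inferior good)

At I = 2260: Q = 350.637.
dQ/dI = -41.74/I = -0.018469 at this income.
η = (dQ/dI)·(I/Q) = -0.018469 × (2260/350.637) = -0.119.
Since η < 0, the good is an inferior good.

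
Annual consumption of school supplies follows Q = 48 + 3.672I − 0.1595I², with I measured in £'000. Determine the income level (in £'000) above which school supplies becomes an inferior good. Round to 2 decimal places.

dQ/dI = 3.672 − 0.319I.
The good is inferior where dQ/dI < 0. Setting dQ/dI = 0 gives I = 3.672 / 0.319 = 11.51.

11.51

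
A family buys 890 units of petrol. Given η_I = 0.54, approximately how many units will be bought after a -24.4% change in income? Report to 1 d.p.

%ΔQ ≈ η × %ΔI = 0.54 × (-24.4%) = -13.176%.
New Q ≈ 890 × (1 − 0.13176) = 772.7.

772.7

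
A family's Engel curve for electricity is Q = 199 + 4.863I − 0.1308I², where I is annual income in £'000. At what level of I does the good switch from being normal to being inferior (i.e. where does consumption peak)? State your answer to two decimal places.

18.59

dQ/dI = 4.863 − 0.2616I.
The good is inferior where dQ/dI < 0. Setting dQ/dI = 0 gives I = 4.863 / 0.2616 = 18.59.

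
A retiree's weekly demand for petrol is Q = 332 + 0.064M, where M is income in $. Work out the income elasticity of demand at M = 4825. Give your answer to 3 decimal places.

0.482

At M = 4825: Q = 640.800.
dQ/dM = 0.064.
η = (dQ/dM)·(M/Q) = 0.064 × (4825/640.800) = 0.482.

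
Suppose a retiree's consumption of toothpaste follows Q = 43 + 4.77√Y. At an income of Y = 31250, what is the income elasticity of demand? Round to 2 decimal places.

At Y = 31250: Q = 886.225.
dQ/dY = 4.77/(2√Y) = 0.0134916 at this income.
η = (dQ/dY)·(Y/Q) = 0.0134916 × (31250/886.225) = 0.48.

0.48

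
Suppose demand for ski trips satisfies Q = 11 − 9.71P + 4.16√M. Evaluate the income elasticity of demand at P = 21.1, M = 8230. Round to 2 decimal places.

At P = 21.1, M = 8230: Q = 183.511.
Holding P constant, ∂Q/∂M = 4.16/(2√M) = 0.0229279.
η_M = (∂Q/∂M)·(M/Q) = 0.0229279 × (8230/183.511) = 1.03.

1.03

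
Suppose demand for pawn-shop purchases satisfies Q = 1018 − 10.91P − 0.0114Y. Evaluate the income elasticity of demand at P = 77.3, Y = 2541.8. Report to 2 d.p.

-0.20

At P = 77.3, Y = 2541.8: Q = 145.680.
Holding P constant, ∂Q/∂Y = −0.0114.
η_Y = (∂Q/∂Y)·(Y/Q) = -0.0114 × (2541.8/145.680) = -0.20.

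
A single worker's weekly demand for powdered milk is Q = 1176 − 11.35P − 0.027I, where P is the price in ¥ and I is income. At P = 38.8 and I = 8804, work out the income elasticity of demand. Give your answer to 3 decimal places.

-0.477

At P = 38.8, I = 8804: Q = 497.912.
Holding P constant, ∂Q/∂I = −0.027.
η_I = (∂Q/∂I)·(I/Q) = -0.027 × (8804/497.912) = -0.477.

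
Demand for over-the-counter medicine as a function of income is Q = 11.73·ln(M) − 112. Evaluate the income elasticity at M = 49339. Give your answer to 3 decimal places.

At M = 49339: Q = 14.760.
dQ/dM = 11.73/M = 0.000237743 at this income.
η = (dQ/dM)·(M/Q) = 0.000237743 × (49339/14.760) = 0.795.

0.795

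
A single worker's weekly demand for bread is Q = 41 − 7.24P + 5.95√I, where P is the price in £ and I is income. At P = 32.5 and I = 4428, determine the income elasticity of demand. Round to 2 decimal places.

0.98

At P = 32.5, I = 4428: Q = 201.632.
Holding P constant, ∂Q/∂I = 5.95/(2√I) = 0.0447078.
η_I = (∂Q/∂I)·(I/Q) = 0.0447078 × (4428/201.632) = 0.98.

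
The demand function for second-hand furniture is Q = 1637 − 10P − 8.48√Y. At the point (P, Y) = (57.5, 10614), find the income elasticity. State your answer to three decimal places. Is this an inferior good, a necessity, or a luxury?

At P = 57.5, Y = 10614: Q = 188.354.
Holding P constant, ∂Q/∂Y = -8.48/(2√Y) = -0.0411554.
η_Y = (∂Q/∂Y)·(Y/Q) = -0.0411554 × (10614/188.354) = -2.319.
Since η < 0, this is an inferior good.

-2.319 (inferior good)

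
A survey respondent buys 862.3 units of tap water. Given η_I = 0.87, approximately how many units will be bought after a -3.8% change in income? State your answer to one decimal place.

833.8

%ΔQ ≈ η × %ΔI = 0.87 × (-3.8%) = -3.306%.
New Q ≈ 862.3 × (1 − 0.03306) = 833.8.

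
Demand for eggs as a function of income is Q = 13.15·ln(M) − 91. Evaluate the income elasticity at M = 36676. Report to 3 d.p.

0.279

At M = 36676: Q = 47.205.
dQ/dM = 13.15/M = 0.000358545 at this income.
η = (dQ/dM)·(M/Q) = 0.000358545 × (36676/47.205) = 0.279.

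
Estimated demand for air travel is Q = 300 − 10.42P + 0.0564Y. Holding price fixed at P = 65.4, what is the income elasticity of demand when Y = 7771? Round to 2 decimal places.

7.71

At P = 65.4, Y = 7771: Q = 56.816.
Holding P constant, ∂Q/∂Y = 0.0564.
η_Y = (∂Q/∂Y)·(Y/Q) = 0.0564 × (7771/56.816) = 7.71.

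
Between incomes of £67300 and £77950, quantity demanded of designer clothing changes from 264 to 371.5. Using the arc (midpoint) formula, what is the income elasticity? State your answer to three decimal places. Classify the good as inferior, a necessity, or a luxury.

2.307 (luxury)

ΔQ = 371.5 − 264 = 107.5; midpoint Q̄ = (264 + 371.5)/2 = 317.75.
ΔI = 77950 − 67300 = 10650; midpoint Ī = (67300 + 77950)/2 = 72625.
η = (ΔQ/Q̄) ÷ (ΔI/Ī) = (107.5/317.75) ÷ (10650/72625) = 2.307.
η > 1 ⇒ luxury.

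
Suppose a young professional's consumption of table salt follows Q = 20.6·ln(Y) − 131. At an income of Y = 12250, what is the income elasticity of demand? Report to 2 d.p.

0.33

At Y = 12250: Q = 62.914.
dQ/dY = 20.6/Y = 0.00168163 at this income.
η = (dQ/dY)·(Y/Q) = 0.00168163 × (12250/62.914) = 0.33.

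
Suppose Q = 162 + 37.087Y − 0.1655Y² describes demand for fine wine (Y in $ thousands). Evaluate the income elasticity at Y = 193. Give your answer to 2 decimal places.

-4.48

At Y = 193: Q = 1155.0815.
dQ/dY = 37.087 − 0.331Y = -26.79600.
η = (dQ/dY)·(Y/Q) = -26.79600 × (193/1155.0815) = -4.48.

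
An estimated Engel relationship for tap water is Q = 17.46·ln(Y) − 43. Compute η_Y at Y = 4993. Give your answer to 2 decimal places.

At Y = 4993: Q = 105.686.
dQ/dY = 17.46/Y = 0.0034969 at this income.
η = (dQ/dY)·(Y/Q) = 0.0034969 × (4993/105.686) = 0.17.

0.17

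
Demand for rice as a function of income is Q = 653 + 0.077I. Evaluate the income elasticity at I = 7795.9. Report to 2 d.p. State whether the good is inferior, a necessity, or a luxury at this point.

0.48 (necessity)

At I = 7795.9: Q = 1253.284.
dQ/dI = 0.077.
η = (dQ/dI)·(I/Q) = 0.077 × (7795.9/1253.284) = 0.48.
Since 0 < η < 1, the good is a necessity.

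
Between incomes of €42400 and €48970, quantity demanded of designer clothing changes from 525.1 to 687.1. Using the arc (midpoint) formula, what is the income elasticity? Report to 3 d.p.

1.859

ΔQ = 687.1 − 525.1 = 162; midpoint Q̄ = (525.1 + 687.1)/2 = 606.1.
ΔI = 48970 − 42400 = 6570; midpoint Ī = (42400 + 48970)/2 = 45685.
η = (ΔQ/Q̄) ÷ (ΔI/Ī) = (162/606.1) ÷ (6570/45685) = 1.859.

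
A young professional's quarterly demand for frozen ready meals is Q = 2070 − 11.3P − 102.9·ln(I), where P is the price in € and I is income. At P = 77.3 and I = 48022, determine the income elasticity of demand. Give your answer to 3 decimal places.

-1.179

At P = 77.3, I = 48022: Q = 87.308.
Holding P constant, ∂Q/∂I = -102.9/I = -0.00214277.
η_I = (∂Q/∂I)·(I/Q) = -0.00214277 × (48022/87.308) = -1.179.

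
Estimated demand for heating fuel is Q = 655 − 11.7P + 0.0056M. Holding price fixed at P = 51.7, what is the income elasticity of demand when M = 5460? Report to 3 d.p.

0.379

At P = 51.7, M = 5460: Q = 80.686.
Holding P constant, ∂Q/∂M = 0.0056.
η_M = (∂Q/∂M)·(M/Q) = 0.0056 × (5460/80.686) = 0.379.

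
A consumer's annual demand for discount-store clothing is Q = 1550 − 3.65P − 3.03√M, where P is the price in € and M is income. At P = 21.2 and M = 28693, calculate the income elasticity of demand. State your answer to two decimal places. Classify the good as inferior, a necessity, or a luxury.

-0.27 (inferior good)

At P = 21.2, M = 28693: Q = 959.368.
Holding P constant, ∂Q/∂M = -3.03/(2√M) = -0.00894385.
η_M = (∂Q/∂M)·(M/Q) = -0.00894385 × (28693/959.368) = -0.27.
Since η < 0, this is an inferior good.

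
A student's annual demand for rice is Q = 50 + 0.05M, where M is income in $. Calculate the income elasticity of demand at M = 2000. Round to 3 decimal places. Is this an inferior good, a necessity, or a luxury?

At M = 2000: Q = 150.000.
dQ/dM = 0.05.
η = (dQ/dM)·(M/Q) = 0.05 × (2000/150.000) = 0.667.
Since 0 < η < 1, the good is a necessity.

0.667 (necessity)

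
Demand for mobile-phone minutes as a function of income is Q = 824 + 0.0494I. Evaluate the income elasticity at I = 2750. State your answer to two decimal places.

0.14

At I = 2750: Q = 959.850.
dQ/dI = 0.0494.
η = (dQ/dI)·(I/Q) = 0.0494 × (2750/959.850) = 0.14.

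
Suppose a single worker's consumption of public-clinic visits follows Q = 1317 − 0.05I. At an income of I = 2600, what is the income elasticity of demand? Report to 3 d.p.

At I = 2600: Q = 1187.000.
dQ/dI = −0.05.
η = (dQ/dI)·(I/Q) = -0.05 × (2600/1187.000) = -0.110.

-0.110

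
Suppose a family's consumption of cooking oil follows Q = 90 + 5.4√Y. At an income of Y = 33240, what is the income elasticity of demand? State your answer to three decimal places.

0.458

At Y = 33240: Q = 1074.519.
dQ/dY = 5.4/(2√Y) = 0.0148093 at this income.
η = (dQ/dY)·(Y/Q) = 0.0148093 × (33240/1074.519) = 0.458.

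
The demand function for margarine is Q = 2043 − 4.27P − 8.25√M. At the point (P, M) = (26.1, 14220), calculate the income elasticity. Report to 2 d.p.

-0.52

At P = 26.1, M = 14220: Q = 947.760.
Holding P constant, ∂Q/∂M = -8.25/(2√M) = -0.0345919.
η_M = (∂Q/∂M)·(M/Q) = -0.0345919 × (14220/947.760) = -0.52.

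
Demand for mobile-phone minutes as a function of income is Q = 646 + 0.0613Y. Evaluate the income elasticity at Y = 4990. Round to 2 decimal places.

0.32

At Y = 4990: Q = 951.887.
dQ/dY = 0.0613.
η = (dQ/dY)·(Y/Q) = 0.0613 × (4990/951.887) = 0.32.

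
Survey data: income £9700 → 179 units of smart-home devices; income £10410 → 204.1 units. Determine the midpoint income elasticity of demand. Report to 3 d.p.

ΔQ = 204.1 − 179 = 25.1; midpoint Q̄ = (179 + 204.1)/2 = 191.55.
ΔI = 10410 − 9700 = 710; midpoint Ī = (9700 + 10410)/2 = 10055.
η = (ΔQ/Q̄) ÷ (ΔI/Ī) = (25.1/191.55) ÷ (710/10055) = 1.856.

1.856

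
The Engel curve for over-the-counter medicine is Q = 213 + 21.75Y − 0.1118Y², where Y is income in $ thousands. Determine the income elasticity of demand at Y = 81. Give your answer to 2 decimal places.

At Y = 81: Q = 1241.2302.
dQ/dY = 21.75 − 0.2236Y = 3.63840.
η = (dQ/dY)·(Y/Q) = 3.63840 × (81/1241.2302) = 0.24.

0.24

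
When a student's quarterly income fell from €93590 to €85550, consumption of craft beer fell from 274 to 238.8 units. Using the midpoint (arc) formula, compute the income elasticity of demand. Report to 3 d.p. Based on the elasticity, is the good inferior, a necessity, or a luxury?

1.529 (luxury)

ΔQ = 238.8 − 274 = -35.2; midpoint Q̄ = (274 + 238.8)/2 = 256.4.
ΔI = 85550 − 93590 = -8040; midpoint Ī = (93590 + 85550)/2 = 89570.
η = (ΔQ/Q̄) ÷ (ΔI/Ī) = (-35.2/256.4) ÷ (-8040/89570) = 1.529.
η > 1 ⇒ luxury.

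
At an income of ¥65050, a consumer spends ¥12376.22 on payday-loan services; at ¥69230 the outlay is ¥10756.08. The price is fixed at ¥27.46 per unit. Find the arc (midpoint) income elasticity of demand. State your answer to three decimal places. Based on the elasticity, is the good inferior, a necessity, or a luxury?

With a constant price, Q₁ = 12376.22/27.46 = 450.700 and Q₂ = 10756.08/27.46 = 391.700 (equivalently, work directly with expenditure since P cancels).
Midpoint %ΔQ = (10756.08 − 12376.22)/11566.15 = -0.14008; midpoint %ΔI = (69230 − 65050)/67140 = 0.06226.
η = -0.14008 / 0.06226 = -2.250.
η < 0 ⇒ inferior good.

-2.250 (inferior good)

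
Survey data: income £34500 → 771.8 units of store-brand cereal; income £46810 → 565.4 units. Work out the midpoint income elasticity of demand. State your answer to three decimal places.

-1.020

ΔQ = 565.4 − 771.8 = -206.4; midpoint Q̄ = (771.8 + 565.4)/2 = 668.6.
ΔI = 46810 − 34500 = 12310; midpoint Ī = (34500 + 46810)/2 = 40655.
η = (ΔQ/Q̄) ÷ (ΔI/Ī) = (-206.4/668.6) ÷ (12310/40655) = -1.020.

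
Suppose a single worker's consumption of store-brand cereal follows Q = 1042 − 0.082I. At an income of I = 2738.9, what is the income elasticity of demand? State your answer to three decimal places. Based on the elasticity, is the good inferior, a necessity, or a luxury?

-0.275 (inferior good)

At I = 2738.9: Q = 817.410.
dQ/dI = −0.082.
η = (dQ/dI)·(I/Q) = -0.082 × (2738.9/817.410) = -0.275.
Since η < 0, the good is an inferior good.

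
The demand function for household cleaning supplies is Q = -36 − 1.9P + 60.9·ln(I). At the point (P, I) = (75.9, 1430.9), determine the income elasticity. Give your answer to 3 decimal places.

At P = 75.9, I = 1430.9: Q = 262.293.
Holding P constant, ∂Q/∂I = 60.9/I = 0.0425606.
η_I = (∂Q/∂I)·(I/Q) = 0.0425606 × (1430.9/262.293) = 0.232.

0.232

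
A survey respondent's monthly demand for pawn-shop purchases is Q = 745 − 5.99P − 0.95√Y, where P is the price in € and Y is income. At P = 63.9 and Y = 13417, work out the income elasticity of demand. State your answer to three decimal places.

-0.218

At P = 63.9, Y = 13417: Q = 252.199.
Holding P constant, ∂Q/∂Y = -0.95/(2√Y) = -0.00410077.
η_Y = (∂Q/∂Y)·(Y/Q) = -0.00410077 × (13417/252.199) = -0.218.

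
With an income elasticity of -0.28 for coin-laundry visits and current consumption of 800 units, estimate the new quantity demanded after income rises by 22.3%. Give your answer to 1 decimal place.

750.0

%ΔQ ≈ η × %ΔI = -0.28 × 22.3% = -6.244%.
New Q ≈ 800 × (1 − 0.06244) = 750.0.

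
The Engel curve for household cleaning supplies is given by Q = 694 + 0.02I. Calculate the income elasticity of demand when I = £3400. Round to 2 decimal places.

0.09

At I = 3400: Q = 762.000.
dQ/dI = 0.02.
η = (dQ/dI)·(I/Q) = 0.02 × (3400/762.000) = 0.09.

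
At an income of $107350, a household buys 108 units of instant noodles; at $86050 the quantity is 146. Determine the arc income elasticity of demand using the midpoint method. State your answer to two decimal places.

-1.36

ΔQ = 146 − 108 = 38; midpoint Q̄ = (108 + 146)/2 = 127.
ΔI = 86050 − 107350 = -21300; midpoint Ī = (107350 + 86050)/2 = 96700.
η = (ΔQ/Q̄) ÷ (ΔI/Ī) = (38/127) ÷ (-21300/96700) = -1.36.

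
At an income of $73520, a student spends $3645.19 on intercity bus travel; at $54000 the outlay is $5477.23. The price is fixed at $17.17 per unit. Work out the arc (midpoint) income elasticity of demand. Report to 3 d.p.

With a constant price, Q₁ = 3645.19/17.17 = 212.300 and Q₂ = 5477.23/17.17 = 319.000 (equivalently, work directly with expenditure since P cancels).
Midpoint %ΔQ = (5477.23 − 3645.19)/4561.21 = 0.40166; midpoint %ΔI = (54000 − 73520)/63760 = -0.30615.
η = 0.40166 / -0.30615 = -1.312.

-1.312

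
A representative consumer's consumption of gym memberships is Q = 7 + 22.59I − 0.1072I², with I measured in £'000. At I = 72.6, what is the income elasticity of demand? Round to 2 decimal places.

At I = 72.6: Q = 1082.0085.
dQ/dI = 22.59 − 0.2144I = 7.02456.
η = (dQ/dI)·(I/Q) = 7.02456 × (72.6/1082.0085) = 0.47.

0.47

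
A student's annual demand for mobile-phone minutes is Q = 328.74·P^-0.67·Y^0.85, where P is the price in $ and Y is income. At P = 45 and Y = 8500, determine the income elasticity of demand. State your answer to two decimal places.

0.85

For a multiplicative demand Q = A·P^α·Y^β, the income elasticity is β everywhere.
Here β = 0.85, so η = 0.85.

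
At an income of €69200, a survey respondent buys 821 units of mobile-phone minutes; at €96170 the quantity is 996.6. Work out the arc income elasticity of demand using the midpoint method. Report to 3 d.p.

0.592

ΔQ = 996.6 − 821 = 175.6; midpoint Q̄ = (821 + 996.6)/2 = 908.8.
ΔI = 96170 − 69200 = 26970; midpoint Ī = (69200 + 96170)/2 = 82685.
η = (ΔQ/Q̄) ÷ (ΔI/Ī) = (175.6/908.8) ÷ (26970/82685) = 0.592.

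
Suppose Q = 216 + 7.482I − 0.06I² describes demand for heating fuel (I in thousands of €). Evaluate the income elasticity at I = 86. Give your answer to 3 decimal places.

At I = 86: Q = 415.6920.
dQ/dI = 7.482 − 0.12I = -2.83800.
η = (dQ/dI)·(I/Q) = -2.83800 × (86/415.6920) = -0.587.

-0.587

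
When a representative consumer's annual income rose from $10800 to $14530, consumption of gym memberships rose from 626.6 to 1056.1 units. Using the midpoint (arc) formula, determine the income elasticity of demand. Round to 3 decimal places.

1.733

ΔQ = 1056.1 − 626.6 = 429.5; midpoint Q̄ = (626.6 + 1056.1)/2 = 841.35.
ΔI = 14530 − 10800 = 3730; midpoint Ī = (10800 + 14530)/2 = 12665.
η = (ΔQ/Q̄) ÷ (ΔI/Ī) = (429.5/841.35) ÷ (3730/12665) = 1.733.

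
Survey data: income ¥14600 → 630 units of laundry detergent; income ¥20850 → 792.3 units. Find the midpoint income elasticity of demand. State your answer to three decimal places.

ΔQ = 792.3 − 630 = 162.3; midpoint Q̄ = (630 + 792.3)/2 = 711.15.
ΔI = 20850 − 14600 = 6250; midpoint Ī = (14600 + 20850)/2 = 17725.
η = (ΔQ/Q̄) ÷ (ΔI/Ī) = (162.3/711.15) ÷ (6250/17725) = 0.647.

0.647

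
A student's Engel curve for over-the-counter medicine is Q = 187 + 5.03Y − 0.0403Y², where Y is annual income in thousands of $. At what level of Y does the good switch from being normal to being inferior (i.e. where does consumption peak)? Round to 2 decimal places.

62.41

dQ/dY = 5.03 − 0.0806Y.
The good is inferior where dQ/dY < 0. Setting dQ/dY = 0 gives Y = 5.03 / 0.0806 = 62.41.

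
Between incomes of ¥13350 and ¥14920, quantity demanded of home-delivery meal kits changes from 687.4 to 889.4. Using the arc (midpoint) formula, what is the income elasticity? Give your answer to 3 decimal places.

ΔQ = 889.4 − 687.4 = 202; midpoint Q̄ = (687.4 + 889.4)/2 = 788.4.
ΔI = 14920 − 13350 = 1570; midpoint Ī = (13350 + 14920)/2 = 14135.
η = (ΔQ/Q̄) ÷ (ΔI/Ī) = (202/788.4) ÷ (1570/14135) = 2.307.

2.307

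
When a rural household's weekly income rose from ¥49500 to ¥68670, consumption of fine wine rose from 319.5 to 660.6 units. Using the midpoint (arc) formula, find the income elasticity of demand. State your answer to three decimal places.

ΔQ = 660.6 − 319.5 = 341.1; midpoint Q̄ = (319.5 + 660.6)/2 = 490.05.
ΔI = 68670 − 49500 = 19170; midpoint Ī = (49500 + 68670)/2 = 59085.
η = (ΔQ/Q̄) ÷ (ΔI/Ī) = (341.1/490.05) ÷ (19170/59085) = 2.145.

2.145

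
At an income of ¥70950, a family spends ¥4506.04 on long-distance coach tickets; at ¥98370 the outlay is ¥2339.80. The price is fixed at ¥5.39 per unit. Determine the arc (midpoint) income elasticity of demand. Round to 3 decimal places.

With a constant price, Q₁ = 4506.04/5.39 = 836.000 and Q₂ = 2339.80/5.39 = 434.100 (equivalently, work directly with expenditure since P cancels).
Midpoint %ΔQ = (2339.80 − 4506.04)/3422.92 = -0.63286; midpoint %ΔI = (98370 − 70950)/84660 = 0.32388.
η = -0.63286 / 0.32388 = -1.954.

-1.954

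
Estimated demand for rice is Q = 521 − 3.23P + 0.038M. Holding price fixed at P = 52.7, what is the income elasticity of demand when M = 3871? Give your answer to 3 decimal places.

At P = 52.7, M = 3871: Q = 497.877.
Holding P constant, ∂Q/∂M = 0.038.
η_M = (∂Q/∂M)·(M/Q) = 0.038 × (3871/497.877) = 0.295.

0.295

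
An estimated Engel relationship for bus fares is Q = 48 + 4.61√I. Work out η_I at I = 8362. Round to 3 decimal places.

At I = 8362: Q = 469.557.
dQ/dI = 4.61/(2√I) = 0.0252067 at this income.
η = (dQ/dI)·(I/Q) = 0.0252067 × (8362/469.557) = 0.449.

0.449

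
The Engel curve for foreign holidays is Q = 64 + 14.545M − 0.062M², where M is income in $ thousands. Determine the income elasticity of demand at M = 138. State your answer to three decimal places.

At M = 138: Q = 890.4820.
dQ/dM = 14.545 − 0.124M = -2.56700.
η = (dQ/dM)·(M/Q) = -2.56700 × (138/890.4820) = -0.398.

-0.398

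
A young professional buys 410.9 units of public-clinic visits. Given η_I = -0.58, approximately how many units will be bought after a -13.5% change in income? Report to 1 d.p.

443.1

%ΔQ ≈ η × %ΔI = -0.58 × (-13.5%) = 7.83%.
New Q ≈ 410.9 × (1 + 0.0783) = 443.1.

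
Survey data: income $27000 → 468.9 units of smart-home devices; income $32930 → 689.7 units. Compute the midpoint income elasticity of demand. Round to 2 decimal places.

1.93

ΔQ = 689.7 − 468.9 = 220.8; midpoint Q̄ = (468.9 + 689.7)/2 = 579.3.
ΔI = 32930 − 27000 = 5930; midpoint Ī = (27000 + 32930)/2 = 29965.
η = (ΔQ/Q̄) ÷ (ΔI/Ī) = (220.8/579.3) ÷ (5930/29965) = 1.93.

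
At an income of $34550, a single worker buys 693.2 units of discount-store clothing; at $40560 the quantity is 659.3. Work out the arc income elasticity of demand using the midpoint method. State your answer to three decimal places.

ΔQ = 659.3 − 693.2 = -33.9; midpoint Q̄ = (693.2 + 659.3)/2 = 676.25.
ΔI = 40560 − 34550 = 6010; midpoint Ī = (34550 + 40560)/2 = 37555.
η = (ΔQ/Q̄) ÷ (ΔI/Ī) = (-33.9/676.25) ÷ (6010/37555) = -0.313.

-0.313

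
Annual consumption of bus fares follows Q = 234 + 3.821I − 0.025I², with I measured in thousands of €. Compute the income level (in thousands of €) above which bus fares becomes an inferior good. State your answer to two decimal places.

dQ/dI = 3.821 − 0.05I.
The good is inferior where dQ/dI < 0. Setting dQ/dI = 0 gives I = 3.821 / 0.05 = 76.42.

76.42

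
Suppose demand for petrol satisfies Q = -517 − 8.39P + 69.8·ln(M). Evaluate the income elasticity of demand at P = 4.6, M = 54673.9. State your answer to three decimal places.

At P = 4.6, M = 54673.9: Q = 205.864.
Holding P constant, ∂Q/∂M = 69.8/M = 0.00127666.
η_M = (∂Q/∂M)·(M/Q) = 0.00127666 × (54673.9/205.864) = 0.339.

0.339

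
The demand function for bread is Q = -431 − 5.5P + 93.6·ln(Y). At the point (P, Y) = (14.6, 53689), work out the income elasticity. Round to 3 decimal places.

At P = 14.6, Y = 53689: Q = 508.094.
Holding P constant, ∂Q/∂Y = 93.6/Y = 0.00174337.
η_Y = (∂Q/∂Y)·(Y/Q) = 0.00174337 × (53689/508.094) = 0.184.

0.184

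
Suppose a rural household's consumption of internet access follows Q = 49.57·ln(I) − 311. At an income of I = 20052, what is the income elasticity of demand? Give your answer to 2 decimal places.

At I = 20052: Q = 180.045.
dQ/dI = 49.57/I = 0.00247207 at this income.
η = (dQ/dI)·(I/Q) = 0.00247207 × (20052/180.045) = 0.28.

0.28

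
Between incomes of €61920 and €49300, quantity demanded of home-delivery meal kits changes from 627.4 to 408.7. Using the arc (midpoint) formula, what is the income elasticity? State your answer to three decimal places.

ΔQ = 408.7 − 627.4 = -218.7; midpoint Q̄ = (627.4 + 408.7)/2 = 518.05.
ΔI = 49300 − 61920 = -12620; midpoint Ī = (61920 + 49300)/2 = 55610.
η = (ΔQ/Q̄) ÷ (ΔI/Ī) = (-218.7/518.05) ÷ (-12620/55610) = 1.860.

1.860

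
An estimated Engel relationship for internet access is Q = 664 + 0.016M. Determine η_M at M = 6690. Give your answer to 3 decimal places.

0.139

At M = 6690: Q = 771.040.
dQ/dM = 0.016.
η = (dQ/dM)·(M/Q) = 0.016 × (6690/771.040) = 0.139.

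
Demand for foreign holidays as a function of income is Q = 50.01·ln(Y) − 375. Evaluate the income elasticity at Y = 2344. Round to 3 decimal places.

At Y = 2344: Q = 13.058.
dQ/dY = 50.01/Y = 0.0213353 at this income.
η = (dQ/dY)·(Y/Q) = 0.0213353 × (2344/13.058) = 3.830.

3.830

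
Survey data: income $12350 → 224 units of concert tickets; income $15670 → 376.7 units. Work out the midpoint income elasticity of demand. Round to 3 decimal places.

2.145

ΔQ = 376.7 − 224 = 152.7; midpoint Q̄ = (224 + 376.7)/2 = 300.35.
ΔI = 15670 − 12350 = 3320; midpoint Ī = (12350 + 15670)/2 = 14010.
η = (ΔQ/Q̄) ÷ (ΔI/Ī) = (152.7/300.35) ÷ (3320/14010) = 2.145.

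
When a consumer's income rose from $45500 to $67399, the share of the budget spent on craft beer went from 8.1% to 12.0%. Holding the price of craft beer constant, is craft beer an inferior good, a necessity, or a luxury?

luxury

The budget share rises as income rises, so η > 1.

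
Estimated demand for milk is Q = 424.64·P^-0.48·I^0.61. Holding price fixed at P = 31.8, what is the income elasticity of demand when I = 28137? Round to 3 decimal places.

For a multiplicative demand Q = A·P^α·I^β, the income elasticity is β everywhere.
Here β = 0.61, so η = 0.610.

0.610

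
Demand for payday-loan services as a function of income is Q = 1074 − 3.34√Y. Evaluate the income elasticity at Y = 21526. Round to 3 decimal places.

-0.420

At Y = 21526: Q = 583.964.
dQ/dY = -3.34/(2√Y) = -0.0113824 at this income.
η = (dQ/dY)·(Y/Q) = -0.0113824 × (21526/583.964) = -0.420.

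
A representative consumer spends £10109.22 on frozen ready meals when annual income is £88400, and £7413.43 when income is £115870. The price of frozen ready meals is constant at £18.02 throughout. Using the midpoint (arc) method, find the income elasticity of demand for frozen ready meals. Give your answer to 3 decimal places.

With a constant price, Q₁ = 10109.22/18.02 = 561.000 and Q₂ = 7413.43/18.02 = 411.400 (equivalently, work directly with expenditure since P cancels).
Midpoint %ΔQ = (7413.43 − 10109.22)/8761.33 = -0.30769; midpoint %ΔI = (115870 − 88400)/102135 = 0.26896.
η = -0.30769 / 0.26896 = -1.144.

-1.144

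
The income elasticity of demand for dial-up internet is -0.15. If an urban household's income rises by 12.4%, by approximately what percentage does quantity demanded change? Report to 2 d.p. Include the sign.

-1.86%

%ΔQ ≈ η × %ΔI = -0.15 × 12.4% = -1.86%.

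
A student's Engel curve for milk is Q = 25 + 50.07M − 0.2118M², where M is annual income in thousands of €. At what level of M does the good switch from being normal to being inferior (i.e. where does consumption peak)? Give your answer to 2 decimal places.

118.20

dQ/dM = 50.07 − 0.4236M.
The good is inferior where dQ/dM < 0. Setting dQ/dM = 0 gives M = 50.07 / 0.4236 = 118.20.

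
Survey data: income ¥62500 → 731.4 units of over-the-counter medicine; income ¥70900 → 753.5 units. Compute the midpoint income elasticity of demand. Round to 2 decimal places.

ΔQ = 753.5 − 731.4 = 22.1; midpoint Q̄ = (731.4 + 753.5)/2 = 742.45.
ΔI = 70900 − 62500 = 8400; midpoint Ī = (62500 + 70900)/2 = 66700.
η = (ΔQ/Q̄) ÷ (ΔI/Ī) = (22.1/742.45) ÷ (8400/66700) = 0.24.

0.24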